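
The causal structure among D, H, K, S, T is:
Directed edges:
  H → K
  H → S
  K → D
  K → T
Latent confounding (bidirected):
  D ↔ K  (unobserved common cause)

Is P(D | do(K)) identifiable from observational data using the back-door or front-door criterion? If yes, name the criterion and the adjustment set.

P(D|do(K)): not identifiable (no BD/FD set).

desc(K)\{K}={D,T}; candidates ⊆ {H,S}.
K↔D: latent back-door arc(s) into K.
size 0: {}; under {} K still reaches {D,H,S} ∋ D.
size 1: {H}, {S}; under {H} K still reaches {D} ∋ D.
size 2: {H,S}; under {H,S} K still reaches {D} ∋ D.
K↔D cannot be blocked by any observed set — no back-door set.
No mediator lies on a directed K→…→D path.
Neither criterion identifies P(D|do(K)) in this graph.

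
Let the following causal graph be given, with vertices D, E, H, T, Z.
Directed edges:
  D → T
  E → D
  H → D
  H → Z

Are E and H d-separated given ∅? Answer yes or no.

Yes — E ⊥ H | ∅.

Bayes-Ball from E | ∅ reaches {D,T}.
H ∉ reach(E|∅) ⇒ E ⊥ H | ∅.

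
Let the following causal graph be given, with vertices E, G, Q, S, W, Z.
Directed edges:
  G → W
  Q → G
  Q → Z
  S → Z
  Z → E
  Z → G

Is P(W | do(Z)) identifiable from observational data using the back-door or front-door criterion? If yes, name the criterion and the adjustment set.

desc(Z)\{Z}={E,G,W}; candidates ⊆ {Q,S}.
size 0: {}; under {} Z still reaches {G,Q,S,W} ∋ W.
{Q}: Z⊥W given {Q} in G with Z→· removed — back-door holds.
P(W|do(Z)) = Σ_{Q} P(W|Z,Q)·P(Q).

P(W|do(Z)): backdoor, adjust for {Q}.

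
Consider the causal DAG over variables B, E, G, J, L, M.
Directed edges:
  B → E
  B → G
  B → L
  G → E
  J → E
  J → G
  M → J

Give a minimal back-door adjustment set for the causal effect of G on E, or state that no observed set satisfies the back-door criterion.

desc(G)\{G}={E}; candidates ⊆ {B,J,L,M}.
size 0: {}; under {} G still reaches {B,E,J,L,M} ∋ E.
size 1: {B}, {J}, {L} …(+1); under {B} G still reaches {E,J,M} ∋ E.
{B,J}: G⊥E given {B,J} in G with G→· removed — back-door holds.

G→E: minimal back-door set {B, J}.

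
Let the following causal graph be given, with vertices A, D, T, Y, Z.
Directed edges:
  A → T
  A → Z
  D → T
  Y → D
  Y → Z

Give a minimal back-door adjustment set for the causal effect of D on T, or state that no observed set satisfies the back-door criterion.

D→T: minimal back-door set ∅.

desc(D)\{D}={T}; candidates ⊆ {A,Y,Z}.
∅: D⊥T given ∅ in G with D→· removed — back-door holds.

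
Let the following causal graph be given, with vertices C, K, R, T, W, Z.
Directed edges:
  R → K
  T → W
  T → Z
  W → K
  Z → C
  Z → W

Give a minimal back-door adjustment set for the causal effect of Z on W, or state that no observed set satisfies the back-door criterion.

desc(Z)\{Z}={C,K,W}; candidates ⊆ {R,T}.
size 0: {}; under {} Z still reaches {K,T,W} ∋ W.
{T}: Z⊥W given {T} in G with Z→· removed — back-door holds.

Z→W: minimal back-door set {T}.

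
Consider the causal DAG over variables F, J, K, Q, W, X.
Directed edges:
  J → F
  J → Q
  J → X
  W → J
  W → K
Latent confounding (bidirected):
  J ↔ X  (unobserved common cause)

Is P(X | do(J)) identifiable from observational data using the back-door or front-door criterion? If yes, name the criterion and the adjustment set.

desc(J)\{J}={F,Q,X}; candidates ⊆ {K,W}.
J↔X: latent back-door arc(s) into J.
size 0: {}; under {} J still reaches {K,W,X} ∋ X.
size 1: {K}, {W}; under {K} J still reaches {W,X} ∋ X.
size 2: {K,W}; under {K,W} J still reaches {X} ∋ X.
J↔X cannot be blocked by any observed set — no back-door set.
No mediator lies on a directed J→…→X path.
Neither criterion identifies P(X|do(J)) in this graph.

P(X|do(J)): not identifiable (no BD/FD set).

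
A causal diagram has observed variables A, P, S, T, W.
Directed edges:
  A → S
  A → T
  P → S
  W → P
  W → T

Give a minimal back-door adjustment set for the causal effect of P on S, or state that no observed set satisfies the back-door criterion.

P→S: minimal back-door set ∅.

desc(P)\{P}={S}; candidates ⊆ {A,T,W}.
∅: P⊥S given ∅ in G with P→· removed — back-door holds.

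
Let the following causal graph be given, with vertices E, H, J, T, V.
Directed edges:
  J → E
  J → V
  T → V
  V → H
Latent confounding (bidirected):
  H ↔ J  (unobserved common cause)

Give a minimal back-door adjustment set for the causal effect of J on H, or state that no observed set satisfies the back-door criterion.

desc(J)\{J}={E,H,V}; candidates ⊆ {T}.
J↔H: latent back-door arc(s) into J.
size 0: {}; under {} J still reaches {H} ∋ H.
size 1: {T}; under {T} J still reaches {H} ∋ H.
J↔H cannot be blocked by any observed set — no back-door set.

J→H: no observed back-door set.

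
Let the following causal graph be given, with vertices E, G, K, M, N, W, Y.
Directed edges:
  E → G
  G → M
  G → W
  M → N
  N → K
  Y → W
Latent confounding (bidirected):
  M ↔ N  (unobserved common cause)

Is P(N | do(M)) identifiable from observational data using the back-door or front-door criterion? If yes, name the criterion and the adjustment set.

P(N|do(M)): not identifiable (no BD/FD set).

desc(M)\{M}={K,N}; candidates ⊆ {E,G,W,Y}.
M↔N: latent back-door arc(s) into M.
size 0: {}; under {} M still reaches {E,G,K,N,W} ∋ N.
size 1: {E}, {G}, {W} …(+1); under {E} M still reaches {G,K,N,W} ∋ N.
size 2: {E,G}, {E,W}, {E,Y} …(+3); under {E,G} M still reaches {K,N} ∋ N.
M↔N cannot be blocked by any observed set — no back-door set.
No mediator lies on a directed M→…→N path.
Neither criterion identifies P(N|do(M)) in this graph.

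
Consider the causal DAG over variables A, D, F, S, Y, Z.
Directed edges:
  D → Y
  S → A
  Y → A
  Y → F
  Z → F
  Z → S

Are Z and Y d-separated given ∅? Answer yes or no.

Yes — Z ⊥ Y | ∅.

Bayes-Ball from Z | ∅ reaches {A,F,S}.
Y ∉ reach(Z|∅) ⇒ Z ⊥ Y | ∅.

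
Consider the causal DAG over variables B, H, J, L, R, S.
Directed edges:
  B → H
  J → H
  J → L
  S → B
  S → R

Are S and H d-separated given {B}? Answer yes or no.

Bayes-Ball from S | {B} reaches {R}.
H ∉ reach(S|{B}) ⇒ S ⊥ H | {B}.

Yes — S ⊥ H | {B}.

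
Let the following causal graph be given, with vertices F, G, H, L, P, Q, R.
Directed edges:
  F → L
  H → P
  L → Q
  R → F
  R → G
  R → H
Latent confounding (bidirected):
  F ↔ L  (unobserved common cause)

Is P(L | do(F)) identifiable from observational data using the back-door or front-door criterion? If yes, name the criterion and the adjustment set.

desc(F)\{F}={L,Q}; candidates ⊆ {G,H,P,R}.
F↔L: latent back-door arc(s) into F.
size 0: {}; under {} F still reaches {G,H,L,P,Q,R} ∋ L.
size 1: {G}, {H}, {P} …(+1); under {G} F still reaches {H,L,P,Q,R} ∋ L.
size 2: {G,H}, {G,P}, {G,R} …(+3); under {G,H} F still reaches {L,Q,R} ∋ L.
F↔L cannot be blocked by any observed set — no back-door set.
No mediator lies on a directed F→…→L path.
Neither criterion identifies P(L|do(F)) in this graph.

P(L|do(F)): not identifiable (no BD/FD set).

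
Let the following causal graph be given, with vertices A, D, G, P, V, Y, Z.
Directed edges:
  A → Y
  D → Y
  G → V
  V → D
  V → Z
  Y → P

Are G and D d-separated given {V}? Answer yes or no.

Bayes-Ball from G | {V} reaches ∅.
D ∉ reach(G|{V}) ⇒ G ⊥ D | {V}.

Yes — G ⊥ D | {V}.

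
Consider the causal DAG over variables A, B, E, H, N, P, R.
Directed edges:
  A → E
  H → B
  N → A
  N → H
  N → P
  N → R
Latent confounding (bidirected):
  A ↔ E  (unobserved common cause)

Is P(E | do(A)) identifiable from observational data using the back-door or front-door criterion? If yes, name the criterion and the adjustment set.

P(E|do(A)): not identifiable (no BD/FD set).

desc(A)\{A}={E}; candidates ⊆ {B,H,N,P,R}.
A↔E: latent back-door arc(s) into A.
size 0: {}; under {} A still reaches {B,E,H,N,P,R} ∋ E.
size 1: {B}, {H}, {N} …(+2); under {B} A still reaches {E,H,N,P,R} ∋ E.
size 2: {B,H}, {B,N}, {B,P} …(+7); under {B,H} A still reaches {E,N,P,R} ∋ E.
A↔E cannot be blocked by any observed set — no back-door set.
No mediator lies on a directed A→…→E path.
Neither criterion identifies P(E|do(A)) in this graph.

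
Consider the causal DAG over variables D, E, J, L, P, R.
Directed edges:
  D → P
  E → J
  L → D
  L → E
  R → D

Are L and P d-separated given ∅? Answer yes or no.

No — L and P are d-connected given ∅.

Bayes-Ball from L | ∅ reaches {D,E,J,P}.
P ∈ reach(L|∅) ⇒ L ⊥̸ P | ∅.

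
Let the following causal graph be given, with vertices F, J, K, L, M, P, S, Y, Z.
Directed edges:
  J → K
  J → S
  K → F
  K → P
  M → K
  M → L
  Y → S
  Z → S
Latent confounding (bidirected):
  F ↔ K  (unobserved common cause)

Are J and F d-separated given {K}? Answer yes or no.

Bayes-Ball from J | {K} reaches {F,L,M,S}.
F ∈ reach(J|{K}) ⇒ J ⊥̸ F | {K}.

No — J and F are d-connected given {K}.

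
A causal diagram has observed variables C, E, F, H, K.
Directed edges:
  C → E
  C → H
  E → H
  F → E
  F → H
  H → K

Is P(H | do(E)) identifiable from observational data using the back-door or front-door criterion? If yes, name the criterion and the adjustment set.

P(H|do(E)): backdoor, adjust for {C, F}.

desc(E)\{E}={H,K}; candidates ⊆ {C,F}.
size 0: {}; under {} E still reaches {C,F,H,K} ∋ H.
size 1: {C}, {F}; under {C} E still reaches {F,H,K} ∋ H.
{C,F}: E⊥H given {C,F} in G with E→· removed — back-door holds.
P(H|do(E)) = Σ_{C,F} P(H|E,C,F)·P(C,F).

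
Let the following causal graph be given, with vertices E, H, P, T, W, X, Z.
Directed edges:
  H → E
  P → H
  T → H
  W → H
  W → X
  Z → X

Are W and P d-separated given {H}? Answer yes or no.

No — W and P are d-connected given {H}.

Bayes-Ball from W | {H} reaches {P,T,X}.
P ∈ reach(W|{H}) ⇒ W ⊥̸ P | {H}.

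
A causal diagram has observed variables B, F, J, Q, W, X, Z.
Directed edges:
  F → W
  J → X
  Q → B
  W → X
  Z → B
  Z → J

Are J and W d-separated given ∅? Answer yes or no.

Bayes-Ball from J | ∅ reaches {B,X,Z}.
W ∉ reach(J|∅) ⇒ J ⊥ W | ∅.

Yes — J ⊥ W | ∅.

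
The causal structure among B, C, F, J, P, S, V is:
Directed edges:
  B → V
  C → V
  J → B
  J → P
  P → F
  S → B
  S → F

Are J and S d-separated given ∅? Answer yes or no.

Bayes-Ball from J | ∅ reaches {B,F,P,V}.
S ∉ reach(J|∅) ⇒ J ⊥ S | ∅.

Yes — J ⊥ S | ∅.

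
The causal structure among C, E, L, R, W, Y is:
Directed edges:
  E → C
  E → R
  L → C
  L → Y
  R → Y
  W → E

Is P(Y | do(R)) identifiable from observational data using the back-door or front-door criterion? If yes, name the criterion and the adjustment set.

P(Y|do(R)): backdoor, adjust for ∅.

desc(R)\{R}={Y}; candidates ⊆ {C,E,L,W}.
∅: R⊥Y given ∅ in G with R→· removed — back-door holds.
P(Y|do(R)) = P(Y|R) — no adjustment needed.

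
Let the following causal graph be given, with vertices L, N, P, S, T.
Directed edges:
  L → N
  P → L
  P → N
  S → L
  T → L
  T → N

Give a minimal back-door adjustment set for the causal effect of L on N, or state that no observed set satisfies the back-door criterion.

L→N: minimal back-door set {P, T}.

desc(L)\{L}={N}; candidates ⊆ {P,S,T}.
size 0: {}; under {} L still reaches {N,P,S,T} ∋ N.
size 1: {P}, {S}, {T}; under {P} L still reaches {N,S,T} ∋ N.
{P,T}: L⊥N given {P,T} in G with L→· removed — back-door holds.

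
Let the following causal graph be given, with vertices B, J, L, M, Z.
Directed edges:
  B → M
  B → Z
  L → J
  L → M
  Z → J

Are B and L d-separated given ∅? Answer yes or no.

Yes — B ⊥ L | ∅.

Bayes-Ball from B | ∅ reaches {J,M,Z}.
L ∉ reach(B|∅) ⇒ B ⊥ L | ∅.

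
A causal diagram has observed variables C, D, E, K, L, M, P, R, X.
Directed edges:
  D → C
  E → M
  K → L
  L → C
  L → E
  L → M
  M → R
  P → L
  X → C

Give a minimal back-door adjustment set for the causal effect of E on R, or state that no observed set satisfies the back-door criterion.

desc(E)\{E}={M,R}; candidates ⊆ {C,D,K,L,P,X}.
size 0: {}; under {} E still reaches {C,K,L,M,P,R} ∋ R.
{L}: E⊥R given {L} in G with E→· removed — back-door holds.

E→R: minimal back-door set {L}.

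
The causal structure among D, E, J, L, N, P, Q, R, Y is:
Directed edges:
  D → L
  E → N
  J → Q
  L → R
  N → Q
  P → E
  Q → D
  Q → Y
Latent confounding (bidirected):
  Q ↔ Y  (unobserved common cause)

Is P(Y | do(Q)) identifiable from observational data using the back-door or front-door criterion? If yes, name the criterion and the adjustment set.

P(Y|do(Q)): not identifiable (no BD/FD set).

desc(Q)\{Q}={D,L,R,Y}; candidates ⊆ {E,J,N,P}.
Q↔Y: latent back-door arc(s) into Q.
size 0: {}; under {} Q still reaches {E,J,N,P,Y} ∋ Y.
size 1: {E}, {J}, {N} …(+1); under {E} Q still reaches {J,N,Y} ∋ Y.
size 2: {E,J}, {E,N}, {E,P} …(+3); under {E,J} Q still reaches {N,Y} ∋ Y.
Q↔Y cannot be blocked by any observed set — no back-door set.
No mediator lies on a directed Q→…→Y path.
Neither criterion identifies P(Y|do(Q)) in this graph.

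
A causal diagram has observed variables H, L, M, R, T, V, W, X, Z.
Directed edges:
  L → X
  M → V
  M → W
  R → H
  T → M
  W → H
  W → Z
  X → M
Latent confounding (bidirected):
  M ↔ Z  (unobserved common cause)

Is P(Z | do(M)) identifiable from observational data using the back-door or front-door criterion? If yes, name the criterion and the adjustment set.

P(Z|do(M)): frontdoor, adjust for {W}.

desc(M)\{M}={H,V,W,Z}; candidates ⊆ {L,R,T,X}.
M↔Z: latent back-door arc(s) into M.
size 0: {}; under {} M still reaches {L,T,X,Z} ∋ Z.
size 1: {L}, {R}, {T} …(+1); under {L} M still reaches {T,X,Z} ∋ Z.
size 2: {L,R}, {L,T}, {L,X} …(+3); under {L,R} M still reaches {T,X,Z} ∋ Z.
M↔Z cannot be blocked by any observed set — no back-door set.
{W}: (i) intercepts every directed M→Z path; (ii) no back-door M→{W}; (iii) {M} blocks every back-door {W}→Z. Front-door holds.
P(Z|do(M)) = Σ_{W} P(W|M) Σ_{M'} P(Z|W,M')P(M').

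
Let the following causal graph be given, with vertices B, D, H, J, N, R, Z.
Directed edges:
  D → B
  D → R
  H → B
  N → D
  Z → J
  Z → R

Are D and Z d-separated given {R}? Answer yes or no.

No — D and Z are d-connected given {R}.

Bayes-Ball from D | {R} reaches {B,J,N,Z}.
Z ∈ reach(D|{R}) ⇒ D ⊥̸ Z | {R}.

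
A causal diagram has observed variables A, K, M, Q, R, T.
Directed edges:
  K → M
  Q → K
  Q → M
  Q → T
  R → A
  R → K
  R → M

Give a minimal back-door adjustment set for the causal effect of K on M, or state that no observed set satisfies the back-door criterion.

desc(K)\{K}={M}; candidates ⊆ {A,Q,R,T}.
size 0: {}; under {} K still reaches {A,M,Q,R,T} ∋ M.
size 1: {A}, {Q}, {R} …(+1); under {A} K still reaches {M,Q,R,T} ∋ M.
{Q,R}: K⊥M given {Q,R} in G with K→· removed — back-door holds.

K→M: minimal back-door set {Q, R}.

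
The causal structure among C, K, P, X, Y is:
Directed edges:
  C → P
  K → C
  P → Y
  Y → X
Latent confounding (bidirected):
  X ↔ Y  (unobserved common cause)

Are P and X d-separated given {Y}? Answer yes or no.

Bayes-Ball from P | {Y} reaches {C,K,X}.
X ∈ reach(P|{Y}) ⇒ P ⊥̸ X | {Y}.

No — P and X are d-connected given {Y}.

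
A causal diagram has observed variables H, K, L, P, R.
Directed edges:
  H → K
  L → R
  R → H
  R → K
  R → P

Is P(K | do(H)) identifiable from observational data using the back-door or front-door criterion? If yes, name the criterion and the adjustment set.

P(K|do(H)): backdoor, adjust for {R}.

desc(H)\{H}={K}; candidates ⊆ {L,P,R}.
size 0: {}; under {} H still reaches {K,L,P,R} ∋ K.
{R}: H⊥K given {R} in G with H→· removed — back-door holds.
P(K|do(H)) = Σ_{R} P(K|H,R)·P(R).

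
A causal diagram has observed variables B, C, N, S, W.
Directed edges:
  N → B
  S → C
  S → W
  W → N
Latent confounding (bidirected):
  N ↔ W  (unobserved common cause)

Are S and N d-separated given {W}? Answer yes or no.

No — S and N are d-connected given {W}.

Bayes-Ball from S | {W} reaches {B,C,N}.
N ∈ reach(S|{W}) ⇒ S ⊥̸ N | {W}.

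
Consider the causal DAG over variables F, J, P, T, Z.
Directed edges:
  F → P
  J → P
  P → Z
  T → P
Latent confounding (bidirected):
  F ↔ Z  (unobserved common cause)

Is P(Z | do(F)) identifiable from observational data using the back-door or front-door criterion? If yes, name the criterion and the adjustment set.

P(Z|do(F)): frontdoor, adjust for {P}.

desc(F)\{F}={P,Z}; candidates ⊆ {J,T}.
F↔Z: latent back-door arc(s) into F.
size 0: {}; under {} F still reaches {Z} ∋ Z.
size 1: {J}, {T}; under {J} F still reaches {Z} ∋ Z.
size 2: {J,T}; under {J,T} F still reaches {Z} ∋ Z.
F↔Z cannot be blocked by any observed set — no back-door set.
{P}: (i) intercepts every directed F→Z path; (ii) no back-door F→{P}; (iii) {F} blocks every back-door {P}→Z. Front-door holds.
P(Z|do(F)) = Σ_{P} P(P|F) Σ_{F'} P(Z|P,F')P(F').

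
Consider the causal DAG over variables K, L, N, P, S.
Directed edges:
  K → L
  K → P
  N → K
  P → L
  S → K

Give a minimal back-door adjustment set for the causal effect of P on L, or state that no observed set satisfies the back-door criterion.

P→L: minimal back-door set {K}.

desc(P)\{P}={L}; candidates ⊆ {K,N,S}.
size 0: {}; under {} P still reaches {K,L,N,S} ∋ L.
{K}: P⊥L given {K} in G with P→· removed — back-door holds.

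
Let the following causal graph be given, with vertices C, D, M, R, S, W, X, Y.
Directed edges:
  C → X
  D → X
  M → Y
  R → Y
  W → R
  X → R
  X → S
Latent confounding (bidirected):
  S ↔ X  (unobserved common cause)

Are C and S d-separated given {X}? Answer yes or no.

Bayes-Ball from C | {X} reaches {D,S}.
S ∈ reach(C|{X}) ⇒ C ⊥̸ S | {X}.

No — C and S are d-connected given {X}.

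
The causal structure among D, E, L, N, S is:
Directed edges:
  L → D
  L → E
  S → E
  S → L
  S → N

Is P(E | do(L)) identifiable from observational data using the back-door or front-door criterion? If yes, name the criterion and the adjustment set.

desc(L)\{L}={D,E}; candidates ⊆ {N,S}.
size 0: {}; under {} L still reaches {E,N,S} ∋ E.
{S}: L⊥E given {S} in G with L→· removed — back-door holds.
P(E|do(L)) = Σ_{S} P(E|L,S)·P(S).

P(E|do(L)): backdoor, adjust for {S}.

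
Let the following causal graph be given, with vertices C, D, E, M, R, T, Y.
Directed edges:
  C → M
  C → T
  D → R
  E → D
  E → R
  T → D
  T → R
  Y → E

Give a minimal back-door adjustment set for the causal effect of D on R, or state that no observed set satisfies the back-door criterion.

D→R: minimal back-door set {E, T}.

desc(D)\{D}={R}; candidates ⊆ {C,E,M,T,Y}.
size 0: {}; under {} D still reaches {C,E,M,R,T,Y} ∋ R.
size 1: {C}, {E}, {M} …(+2); under {C} D still reaches {E,R,T,Y} ∋ R.
{E,T}: D⊥R given {E,T} in G with D→· removed — back-door holds.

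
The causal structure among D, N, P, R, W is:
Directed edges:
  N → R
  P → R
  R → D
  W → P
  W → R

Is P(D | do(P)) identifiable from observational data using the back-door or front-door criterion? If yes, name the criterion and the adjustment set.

desc(P)\{P}={D,R}; candidates ⊆ {N,W}.
size 0: {}; under {} P still reaches {D,R,W} ∋ D.
{W}: P⊥D given {W} in G with P→· removed — back-door holds.
P(D|do(P)) = Σ_{W} P(D|P,W)·P(W).

P(D|do(P)): backdoor, adjust for {W}.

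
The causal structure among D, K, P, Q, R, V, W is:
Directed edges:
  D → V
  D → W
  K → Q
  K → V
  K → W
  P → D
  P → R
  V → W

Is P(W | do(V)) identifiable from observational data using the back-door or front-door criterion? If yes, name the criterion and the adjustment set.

P(W|do(V)): backdoor, adjust for {D, K}.

desc(V)\{V}={W}; candidates ⊆ {D,K,P,Q,R}.
size 0: {}; under {} V still reaches {D,K,P,Q,R,W} ∋ W.
size 1: {D}, {K}, {P} …(+2); under {D} V still reaches {K,Q,W} ∋ W.
{D,K}: V⊥W given {D,K} in G with V→· removed — back-door holds.
P(W|do(V)) = Σ_{D,K} P(W|V,D,K)·P(D,K).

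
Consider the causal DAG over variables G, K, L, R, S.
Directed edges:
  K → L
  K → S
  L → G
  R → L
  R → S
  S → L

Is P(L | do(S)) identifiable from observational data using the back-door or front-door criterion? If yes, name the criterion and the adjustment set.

desc(S)\{S}={G,L}; candidates ⊆ {K,R}.
size 0: {}; under {} S still reaches {G,K,L,R} ∋ L.
size 1: {K}, {R}; under {K} S still reaches {G,L,R} ∋ L.
{K,R}: S⊥L given {K,R} in G with S→· removed — back-door holds.
P(L|do(S)) = Σ_{K,R} P(L|S,K,R)·P(K,R).

P(L|do(S)): backdoor, adjust for {K, R}.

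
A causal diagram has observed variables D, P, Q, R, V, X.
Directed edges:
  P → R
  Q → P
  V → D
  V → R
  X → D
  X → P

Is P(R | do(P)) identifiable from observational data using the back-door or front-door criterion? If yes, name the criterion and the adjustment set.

desc(P)\{P}={R}; candidates ⊆ {D,Q,V,X}.
∅: P⊥R given ∅ in G with P→· removed — back-door holds.
P(R|do(P)) = P(R|P) — no adjustment needed.

P(R|do(P)): backdoor, adjust for ∅.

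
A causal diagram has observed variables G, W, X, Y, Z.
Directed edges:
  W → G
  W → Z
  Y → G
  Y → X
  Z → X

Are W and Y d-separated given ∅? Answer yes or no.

Bayes-Ball from W | ∅ reaches {G,X,Z}.
Y ∉ reach(W|∅) ⇒ W ⊥ Y | ∅.

Yes — W ⊥ Y | ∅.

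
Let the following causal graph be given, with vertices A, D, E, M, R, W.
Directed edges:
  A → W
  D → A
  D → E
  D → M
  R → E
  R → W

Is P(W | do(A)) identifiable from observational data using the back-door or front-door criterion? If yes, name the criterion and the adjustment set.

P(W|do(A)): backdoor, adjust for ∅.

desc(A)\{A}={W}; candidates ⊆ {D,E,M,R}.
∅: A⊥W given ∅ in G with A→· removed — back-door holds.
P(W|do(A)) = P(W|A) — no adjustment needed.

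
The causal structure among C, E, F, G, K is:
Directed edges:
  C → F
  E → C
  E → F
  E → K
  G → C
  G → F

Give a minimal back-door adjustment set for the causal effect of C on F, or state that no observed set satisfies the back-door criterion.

C→F: minimal back-door set {E, G}.

desc(C)\{C}={F}; candidates ⊆ {E,G,K}.
size 0: {}; under {} C still reaches {E,F,G,K} ∋ F.
size 1: {E}, {G}, {K}; under {E} C still reaches {F,G} ∋ F.
{E,G}: C⊥F given {E,G} in G with C→· removed — back-door holds.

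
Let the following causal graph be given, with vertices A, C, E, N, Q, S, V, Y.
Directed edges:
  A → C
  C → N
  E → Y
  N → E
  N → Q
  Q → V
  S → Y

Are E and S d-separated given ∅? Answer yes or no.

Bayes-Ball from E | ∅ reaches {A,C,N,Q,V,Y}.
S ∉ reach(E|∅) ⇒ E ⊥ S | ∅.

Yes — E ⊥ S | ∅.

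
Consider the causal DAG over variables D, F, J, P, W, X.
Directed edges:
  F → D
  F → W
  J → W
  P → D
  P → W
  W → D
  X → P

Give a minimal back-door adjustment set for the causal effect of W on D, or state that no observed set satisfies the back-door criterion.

W→D: minimal back-door set {F, P}.

desc(W)\{W}={D}; candidates ⊆ {F,J,P,X}.
size 0: {}; under {} W still reaches {D,F,J,P,X} ∋ D.
size 1: {F}, {J}, {P} …(+1); under {F} W still reaches {D,J,P,X} ∋ D.
{F,P}: W⊥D given {F,P} in G with W→· removed — back-door holds.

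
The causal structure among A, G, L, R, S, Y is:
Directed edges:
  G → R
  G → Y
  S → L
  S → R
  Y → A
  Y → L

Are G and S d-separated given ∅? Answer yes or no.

Yes — G ⊥ S | ∅.

Bayes-Ball from G | ∅ reaches {A,L,R,Y}.
S ∉ reach(G|∅) ⇒ G ⊥ S | ∅.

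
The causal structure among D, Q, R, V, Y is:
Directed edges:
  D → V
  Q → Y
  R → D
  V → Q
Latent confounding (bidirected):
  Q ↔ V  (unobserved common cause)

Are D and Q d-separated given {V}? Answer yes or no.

Bayes-Ball from D | {V} reaches {Q,R,Y}.
Q ∈ reach(D|{V}) ⇒ D ⊥̸ Q | {V}.

No — D and Q are d-connected given {V}.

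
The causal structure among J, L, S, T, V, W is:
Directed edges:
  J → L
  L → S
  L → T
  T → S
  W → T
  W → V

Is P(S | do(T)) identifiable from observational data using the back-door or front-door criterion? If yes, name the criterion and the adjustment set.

desc(T)\{T}={S}; candidates ⊆ {J,L,V,W}.
size 0: {}; under {} T still reaches {J,L,S,V,W} ∋ S.
{L}: T⊥S given {L} in G with T→· removed — back-door holds.
P(S|do(T)) = Σ_{L} P(S|T,L)·P(L).

P(S|do(T)): backdoor, adjust for {L}.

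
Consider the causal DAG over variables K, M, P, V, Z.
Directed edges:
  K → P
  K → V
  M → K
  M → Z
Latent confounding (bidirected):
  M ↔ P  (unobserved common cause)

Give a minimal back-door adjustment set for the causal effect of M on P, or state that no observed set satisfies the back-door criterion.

M→P: no observed back-door set.

desc(M)\{M}={K,P,V,Z}; candidates ⊆ {—}.
M↔P: latent back-door arc(s) into M.
size 0: {}; under {} M still reaches {P} ∋ P.
M↔P cannot be blocked by any observed set — no back-door set.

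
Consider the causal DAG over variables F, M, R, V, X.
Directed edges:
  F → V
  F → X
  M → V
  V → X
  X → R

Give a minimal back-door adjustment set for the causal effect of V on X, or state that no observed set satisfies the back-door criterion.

V→X: minimal back-door set {F}.

desc(V)\{V}={R,X}; candidates ⊆ {F,M}.
size 0: {}; under {} V still reaches {F,M,R,X} ∋ X.
{F}: V⊥X given {F} in G with V→· removed — back-door holds.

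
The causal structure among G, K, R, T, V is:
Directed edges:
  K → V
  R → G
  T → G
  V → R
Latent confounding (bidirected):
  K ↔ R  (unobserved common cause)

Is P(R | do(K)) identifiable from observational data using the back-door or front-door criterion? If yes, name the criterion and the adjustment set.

P(R|do(K)): frontdoor, adjust for {V}.

desc(K)\{K}={G,R,V}; candidates ⊆ {T}.
K↔R: latent back-door arc(s) into K.
size 0: {}; under {} K still reaches {G,R} ∋ R.
size 1: {T}; under {T} K still reaches {G,R} ∋ R.
K↔R cannot be blocked by any observed set — no back-door set.
{V}: (i) intercepts every directed K→R path; (ii) no back-door K→{V}; (iii) {K} blocks every back-door {V}→R. Front-door holds.
P(R|do(K)) = Σ_{V} P(V|K) Σ_{K'} P(R|V,K')P(K').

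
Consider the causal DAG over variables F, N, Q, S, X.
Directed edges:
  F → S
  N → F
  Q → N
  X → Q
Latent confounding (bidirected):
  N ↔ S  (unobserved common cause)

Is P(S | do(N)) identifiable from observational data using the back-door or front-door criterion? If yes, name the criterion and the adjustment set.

P(S|do(N)): frontdoor, adjust for {F}.

desc(N)\{N}={F,S}; candidates ⊆ {Q,X}.
N↔S: latent back-door arc(s) into N.
size 0: {}; under {} N still reaches {Q,S,X} ∋ S.
size 1: {Q}, {X}; under {Q} N still reaches {S} ∋ S.
size 2: {Q,X}; under {Q,X} N still reaches {S} ∋ S.
N↔S cannot be blocked by any observed set — no back-door set.
{F}: (i) intercepts every directed N→S path; (ii) no back-door N→{F}; (iii) {N} blocks every back-door {F}→S. Front-door holds.
P(S|do(N)) = Σ_{F} P(F|N) Σ_{N'} P(S|F,N')P(N').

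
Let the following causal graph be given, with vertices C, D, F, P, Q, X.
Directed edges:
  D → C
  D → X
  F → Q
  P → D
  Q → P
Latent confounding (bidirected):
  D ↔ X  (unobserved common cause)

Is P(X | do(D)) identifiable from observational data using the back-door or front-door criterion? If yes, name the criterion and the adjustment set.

P(X|do(D)): not identifiable (no BD/FD set).

desc(D)\{D}={C,X}; candidates ⊆ {F,P,Q}.
D↔X: latent back-door arc(s) into D.
size 0: {}; under {} D still reaches {F,P,Q,X} ∋ X.
size 1: {F}, {P}, {Q}; under {F} D still reaches {P,Q,X} ∋ X.
size 2: {F,P}, {F,Q}, {P,Q}; under {F,P} D still reaches {X} ∋ X.
D↔X cannot be blocked by any observed set — no back-door set.
No mediator lies on a directed D→…→X path.
Neither criterion identifies P(X|do(D)) in this graph.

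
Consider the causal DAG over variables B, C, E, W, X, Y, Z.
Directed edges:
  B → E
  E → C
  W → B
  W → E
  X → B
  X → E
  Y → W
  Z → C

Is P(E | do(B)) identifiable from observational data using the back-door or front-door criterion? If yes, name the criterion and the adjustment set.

P(E|do(B)): backdoor, adjust for {W, X}.

desc(B)\{B}={C,E}; candidates ⊆ {W,X,Y,Z}.
size 0: {}; under {} B still reaches {C,E,W,X,Y} ∋ E.
size 1: {W}, {X}, {Y} …(+1); under {W} B still reaches {C,E,X} ∋ E.
{W,X}: B⊥E given {W,X} in G with B→· removed — back-door holds.
P(E|do(B)) = Σ_{W,X} P(E|B,W,X)·P(W,X).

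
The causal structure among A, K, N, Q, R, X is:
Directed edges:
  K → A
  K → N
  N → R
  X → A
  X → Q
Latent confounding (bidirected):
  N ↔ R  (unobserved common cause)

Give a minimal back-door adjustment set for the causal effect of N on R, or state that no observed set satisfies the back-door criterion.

N→R: no observed back-door set.

desc(N)\{N}={R}; candidates ⊆ {A,K,Q,X}.
N↔R: latent back-door arc(s) into N.
size 0: {}; under {} N still reaches {A,K,R} ∋ R.
size 1: {A}, {K}, {Q} …(+1); under {A} N still reaches {K,Q,R,X} ∋ R.
size 2: {A,K}, {A,Q}, {A,X} …(+3); under {A,K} N still reaches {R} ∋ R.
N↔R cannot be blocked by any observed set — no back-door set.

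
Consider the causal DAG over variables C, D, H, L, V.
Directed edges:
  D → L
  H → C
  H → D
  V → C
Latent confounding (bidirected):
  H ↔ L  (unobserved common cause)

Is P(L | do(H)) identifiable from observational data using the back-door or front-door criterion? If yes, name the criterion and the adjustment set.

P(L|do(H)): frontdoor, adjust for {D}.

desc(H)\{H}={C,D,L}; candidates ⊆ {V}.
H↔L: latent back-door arc(s) into H.
size 0: {}; under {} H still reaches {L} ∋ L.
size 1: {V}; under {V} H still reaches {L} ∋ L.
H↔L cannot be blocked by any observed set — no back-door set.
{D}: (i) intercepts every directed H→L path; (ii) no back-door H→{D}; (iii) {H} blocks every back-door {D}→L. Front-door holds.
P(L|do(H)) = Σ_{D} P(D|H) Σ_{H'} P(L|D,H')P(H').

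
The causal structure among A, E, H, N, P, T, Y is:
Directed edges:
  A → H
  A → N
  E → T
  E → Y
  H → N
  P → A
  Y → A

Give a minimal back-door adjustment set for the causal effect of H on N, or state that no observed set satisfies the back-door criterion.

H→N: minimal back-door set {A}.

desc(H)\{H}={N}; candidates ⊆ {A,E,P,T,Y}.
size 0: {}; under {} H still reaches {A,E,N,P,T,Y} ∋ N.
{A}: H⊥N given {A} in G with H→· removed — back-door holds.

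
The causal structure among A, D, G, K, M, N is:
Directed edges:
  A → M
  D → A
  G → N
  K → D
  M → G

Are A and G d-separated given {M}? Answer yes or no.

Yes — A ⊥ G | {M}.

Bayes-Ball from A | {M} reaches {D,K}.
G ∉ reach(A|{M}) ⇒ A ⊥ G | {M}.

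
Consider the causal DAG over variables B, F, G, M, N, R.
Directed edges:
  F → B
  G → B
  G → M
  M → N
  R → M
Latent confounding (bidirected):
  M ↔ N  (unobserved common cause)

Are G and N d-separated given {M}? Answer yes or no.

Bayes-Ball from G | {M} reaches {B,N,R}.
N ∈ reach(G|{M}) ⇒ G ⊥̸ N | {M}.

No — G and N are d-connected given {M}.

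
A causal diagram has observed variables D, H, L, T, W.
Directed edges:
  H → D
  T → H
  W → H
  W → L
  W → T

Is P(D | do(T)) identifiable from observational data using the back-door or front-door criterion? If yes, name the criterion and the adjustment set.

P(D|do(T)): backdoor, adjust for {W}.

desc(T)\{T}={D,H}; candidates ⊆ {L,W}.
size 0: {}; under {} T still reaches {D,H,L,W} ∋ D.
{W}: T⊥D given {W} in G with T→· removed — back-door holds.
P(D|do(T)) = Σ_{W} P(D|T,W)·P(W).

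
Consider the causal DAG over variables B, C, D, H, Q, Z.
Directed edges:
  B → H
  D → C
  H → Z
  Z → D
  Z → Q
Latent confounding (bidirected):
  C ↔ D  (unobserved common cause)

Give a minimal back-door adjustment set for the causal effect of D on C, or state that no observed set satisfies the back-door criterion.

desc(D)\{D}={C}; candidates ⊆ {B,H,Q,Z}.
D↔C: latent back-door arc(s) into D.
size 0: {}; under {} D still reaches {B,C,H,Q,Z} ∋ C.
size 1: {B}, {H}, {Q} …(+1); under {B} D still reaches {C,H,Q,Z} ∋ C.
size 2: {B,H}, {B,Q}, {B,Z} …(+3); under {B,H} D still reaches {C,Q,Z} ∋ C.
D↔C cannot be blocked by any observed set — no back-door set.

D→C: no observed back-door set.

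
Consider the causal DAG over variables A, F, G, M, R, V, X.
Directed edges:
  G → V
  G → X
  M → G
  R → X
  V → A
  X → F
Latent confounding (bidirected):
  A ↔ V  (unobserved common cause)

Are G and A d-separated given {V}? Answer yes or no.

No — G and A are d-connected given {V}.

Bayes-Ball from G | {V} reaches {A,F,M,X}.
A ∈ reach(G|{V}) ⇒ G ⊥̸ A | {V}.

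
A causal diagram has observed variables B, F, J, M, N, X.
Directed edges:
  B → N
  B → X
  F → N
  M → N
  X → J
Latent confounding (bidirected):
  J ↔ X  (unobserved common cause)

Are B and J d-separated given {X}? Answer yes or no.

No — B and J are d-connected given {X}.

Bayes-Ball from B | {X} reaches {J,N}.
J ∈ reach(B|{X}) ⇒ B ⊥̸ J | {X}.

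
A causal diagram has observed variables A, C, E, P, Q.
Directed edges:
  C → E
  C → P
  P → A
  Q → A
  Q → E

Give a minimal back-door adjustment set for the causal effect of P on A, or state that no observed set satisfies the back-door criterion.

P→A: minimal back-door set ∅.

desc(P)\{P}={A}; candidates ⊆ {C,E,Q}.
∅: P⊥A given ∅ in G with P→· removed — back-door holds.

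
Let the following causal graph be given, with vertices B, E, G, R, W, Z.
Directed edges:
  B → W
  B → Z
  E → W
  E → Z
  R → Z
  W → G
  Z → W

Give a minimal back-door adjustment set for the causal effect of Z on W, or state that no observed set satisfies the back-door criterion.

Z→W: minimal back-door set {B, E}.

desc(Z)\{Z}={G,W}; candidates ⊆ {B,E,R}.
size 0: {}; under {} Z still reaches {B,E,G,R,W} ∋ W.
size 1: {B}, {E}, {R}; under {B} Z still reaches {E,G,R,W} ∋ W.
{B,E}: Z⊥W given {B,E} in G with Z→· removed — back-door holds.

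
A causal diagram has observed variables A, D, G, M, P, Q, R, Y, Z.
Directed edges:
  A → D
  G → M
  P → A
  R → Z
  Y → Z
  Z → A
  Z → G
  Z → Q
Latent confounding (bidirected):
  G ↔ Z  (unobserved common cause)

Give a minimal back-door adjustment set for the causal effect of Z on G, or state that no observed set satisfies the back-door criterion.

desc(Z)\{Z}={A,D,G,M,Q}; candidates ⊆ {P,R,Y}.
Z↔G: latent back-door arc(s) into Z.
size 0: {}; under {} Z still reaches {G,M,R,Y} ∋ G.
size 1: {P}, {R}, {Y}; under {P} Z still reaches {G,M,R,Y} ∋ G.
size 2: {P,R}, {P,Y}, {R,Y}; under {P,R} Z still reaches {G,M,Y} ∋ G.
Z↔G cannot be blocked by any observed set — no back-door set.

Z→G: no observed back-door set.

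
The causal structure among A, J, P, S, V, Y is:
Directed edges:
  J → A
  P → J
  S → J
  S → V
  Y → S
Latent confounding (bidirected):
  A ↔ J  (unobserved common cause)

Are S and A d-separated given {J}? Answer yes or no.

Bayes-Ball from S | {J} reaches {A,P,V,Y}.
A ∈ reach(S|{J}) ⇒ S ⊥̸ A | {J}.

No — S and A are d-connected given {J}.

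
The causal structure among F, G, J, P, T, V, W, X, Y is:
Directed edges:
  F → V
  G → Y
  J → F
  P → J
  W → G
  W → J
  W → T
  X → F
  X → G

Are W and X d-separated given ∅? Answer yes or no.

Yes — W ⊥ X | ∅.

Bayes-Ball from W | ∅ reaches {F,G,J,T,V,Y}.
X ∉ reach(W|∅) ⇒ W ⊥ X | ∅.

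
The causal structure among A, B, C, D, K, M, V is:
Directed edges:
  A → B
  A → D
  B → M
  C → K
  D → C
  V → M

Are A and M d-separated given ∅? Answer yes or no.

Bayes-Ball from A | ∅ reaches {B,C,D,K,M}.
M ∈ reach(A|∅) ⇒ A ⊥̸ M | ∅.

No — A and M are d-connected given ∅.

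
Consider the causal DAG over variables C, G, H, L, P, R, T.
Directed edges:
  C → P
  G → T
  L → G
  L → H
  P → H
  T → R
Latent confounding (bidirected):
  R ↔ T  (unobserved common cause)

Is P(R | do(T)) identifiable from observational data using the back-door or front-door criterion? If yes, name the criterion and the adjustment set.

desc(T)\{T}={R}; candidates ⊆ {C,G,H,L,P}.
T↔R: latent back-door arc(s) into T.
size 0: {}; under {} T still reaches {G,H,L,R} ∋ R.
size 1: {C}, {G}, {H} …(+2); under {C} T still reaches {G,H,L,R} ∋ R.
size 2: {C,G}, {C,H}, {C,L} …(+7); under {C,G} T still reaches {R} ∋ R.
T↔R cannot be blocked by any observed set — no back-door set.
No mediator lies on a directed T→…→R path.
Neither criterion identifies P(R|do(T)) in this graph.

P(R|do(T)): not identifiable (no BD/FD set).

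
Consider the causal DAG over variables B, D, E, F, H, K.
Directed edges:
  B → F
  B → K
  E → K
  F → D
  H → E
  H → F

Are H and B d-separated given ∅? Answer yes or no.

Bayes-Ball from H | ∅ reaches {D,E,F,K}.
B ∉ reach(H|∅) ⇒ H ⊥ B | ∅.

Yes — H ⊥ B | ∅.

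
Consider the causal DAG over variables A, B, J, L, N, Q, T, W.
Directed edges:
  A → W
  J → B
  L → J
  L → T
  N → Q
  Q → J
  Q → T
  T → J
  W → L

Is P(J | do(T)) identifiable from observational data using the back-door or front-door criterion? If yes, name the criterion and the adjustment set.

P(J|do(T)): backdoor, adjust for {L, Q}.

desc(T)\{T}={B,J}; candidates ⊆ {A,L,N,Q,W}.
size 0: {}; under {} T still reaches {A,B,J,L,N,Q,W} ∋ J.
size 1: {A}, {L}, {N} …(+2); under {A} T still reaches {B,J,L,N,Q,W} ∋ J.
{L,Q}: T⊥J given {L,Q} in G with T→· removed — back-door holds.
P(J|do(T)) = Σ_{L,Q} P(J|T,L,Q)·P(L,Q).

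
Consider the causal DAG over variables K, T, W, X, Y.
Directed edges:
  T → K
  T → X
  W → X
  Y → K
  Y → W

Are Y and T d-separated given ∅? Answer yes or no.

Yes — Y ⊥ T | ∅.

Bayes-Ball from Y | ∅ reaches {K,W,X}.
T ∉ reach(Y|∅) ⇒ Y ⊥ T | ∅.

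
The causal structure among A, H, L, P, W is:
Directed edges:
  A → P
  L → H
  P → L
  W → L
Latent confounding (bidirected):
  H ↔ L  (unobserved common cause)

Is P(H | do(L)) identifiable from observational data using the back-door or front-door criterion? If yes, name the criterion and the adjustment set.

desc(L)\{L}={H}; candidates ⊆ {A,P,W}.
L↔H: latent back-door arc(s) into L.
size 0: {}; under {} L still reaches {A,H,P,W} ∋ H.
size 1: {A}, {P}, {W}; under {A} L still reaches {H,P,W} ∋ H.
size 2: {A,P}, {A,W}, {P,W}; under {A,P} L still reaches {H,W} ∋ H.
L↔H cannot be blocked by any observed set — no back-door set.
No mediator lies on a directed L→…→H path.
Neither criterion identifies P(H|do(L)) in this graph.

P(H|do(L)): not identifiable (no BD/FD set).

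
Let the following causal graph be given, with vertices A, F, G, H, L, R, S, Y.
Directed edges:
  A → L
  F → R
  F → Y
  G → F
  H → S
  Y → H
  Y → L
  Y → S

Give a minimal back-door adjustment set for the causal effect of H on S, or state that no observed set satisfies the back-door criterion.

desc(H)\{H}={S}; candidates ⊆ {A,F,G,L,R,Y}.
size 0: {}; under {} H still reaches {F,G,L,R,S,Y} ∋ S.
{Y}: H⊥S given {Y} in G with H→· removed — back-door holds.

H→S: minimal back-door set {Y}.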